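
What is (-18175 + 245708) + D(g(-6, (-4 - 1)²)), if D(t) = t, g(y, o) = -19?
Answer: 227514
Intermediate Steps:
(-18175 + 245708) + D(g(-6, (-4 - 1)²)) = (-18175 + 245708) - 19 = 227533 - 19 = 227514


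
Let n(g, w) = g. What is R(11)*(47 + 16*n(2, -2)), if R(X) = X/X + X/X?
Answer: 158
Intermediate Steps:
R(X) = 2 (R(X) = 1 + 1 = 2)
R(11)*(47 + 16*n(2, -2)) = 2*(47 + 16*2) = 2*(47 + 32) = 2*79 = 158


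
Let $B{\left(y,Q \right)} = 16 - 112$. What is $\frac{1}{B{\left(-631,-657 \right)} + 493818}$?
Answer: $\frac{1}{493722} \approx 2.0254 \cdot 10^{-6}$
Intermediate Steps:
$B{\left(y,Q \right)} = -96$ ($B{\left(y,Q \right)} = 16 - 112 = -96$)
$\frac{1}{B{\left(-631,-657 \right)} + 493818} = \frac{1}{-96 + 493818} = \frac{1}{493722}$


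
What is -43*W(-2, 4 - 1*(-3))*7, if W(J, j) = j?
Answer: -2107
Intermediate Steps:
-43*W(-2, 4 - 1*(-3))*7 = -43*(4 - 1*(-3))*7 = -43*(4 + 3)*7 = -43*7*7 = -301*7 = -2107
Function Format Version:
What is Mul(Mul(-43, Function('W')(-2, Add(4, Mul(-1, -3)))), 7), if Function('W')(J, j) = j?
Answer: -2107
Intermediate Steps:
Mul(Mul(-43, Function('W')(-2, Add(4, Mul(-1, -3)))), 7) = Mul(Mul(-43, Add(4, Mul(-1, -3))), 7) = Mul(Mul(-43, Add(4, 3)), 7) = Mul(Mul(-43, 7), 7) = Mul(-301, 7) = -2107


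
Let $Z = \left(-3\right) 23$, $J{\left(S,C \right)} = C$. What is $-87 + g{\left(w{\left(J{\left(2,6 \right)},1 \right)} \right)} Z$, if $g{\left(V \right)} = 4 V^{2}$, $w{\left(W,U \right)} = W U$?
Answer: $-10023$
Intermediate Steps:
$w{\left(W,U \right)} = U W$
$Z = -69$
$-87 + g{\left(w{\left(J{\left(2,6 \right)},1 \right)} \right)} Z = -87 + 4 \left(1 \cdot 6\right)^{2} \left(-69\right) = -87 + 4 \cdot 6^{2} \left(-69\right) = -87 + 4 \cdot 36 \left(-69\right) = -87 + 144 \left(-69\right) = -87 - 9936 = -10023$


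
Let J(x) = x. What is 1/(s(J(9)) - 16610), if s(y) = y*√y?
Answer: -1/16583 ≈ -6.0303e-5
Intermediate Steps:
s(y) = y^(3/2)
1/(s(J(9)) - 16610) = 1/(9^(3/2) - 16610) = 1/(27 - 16610) = 1/(-16583) = -1/16583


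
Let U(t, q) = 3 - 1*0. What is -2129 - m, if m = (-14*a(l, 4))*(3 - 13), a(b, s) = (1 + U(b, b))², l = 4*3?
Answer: -4369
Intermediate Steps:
U(t, q) = 3 (U(t, q) = 3 + 0 = 3)
l = 12
a(b, s) = 16 (a(b, s) = (1 + 3)² = 4² = 16)
m = 2240 (m = (-14*16)*(3 - 13) = -224*(-10) = 2240)
-2129 - m = -2129 - 1*2240 = -2129 - 2240 = -4369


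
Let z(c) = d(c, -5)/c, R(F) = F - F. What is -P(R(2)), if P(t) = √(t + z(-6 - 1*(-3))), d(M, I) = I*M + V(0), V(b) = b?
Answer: -I*√5 ≈ -2.2361*I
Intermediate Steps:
R(F) = 0
d(M, I) = I*M (d(M, I) = I*M + 0 = I*M)
z(c) = -5 (z(c) = (-5*c)/c = -5)
P(t) = √(-5 + t) (P(t) = √(t - 5) = √(-5 + t))
-P(R(2)) = -√(-5 + 0) = -√(-5) = -I*√5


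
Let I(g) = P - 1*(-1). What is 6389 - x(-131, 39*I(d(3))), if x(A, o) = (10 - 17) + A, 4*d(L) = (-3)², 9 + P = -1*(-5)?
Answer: 6527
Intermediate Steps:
P = -4 (P = -9 - 1*(-5) = -9 + 5 = -4)
d(L) = 9/4 (d(L) = (¼)*(-3)² = (¼)*9 = 9/4)
I(g) = -3 (I(g) = -4 - 1*(-1) = -4 + 1 = -3)
x(A, o) = -7 + A
6389 - x(-131, 39*I(d(3))) = 6389 - (-7 - 131) = 6389 - 1*(-138) = 6389 + 138 = 6527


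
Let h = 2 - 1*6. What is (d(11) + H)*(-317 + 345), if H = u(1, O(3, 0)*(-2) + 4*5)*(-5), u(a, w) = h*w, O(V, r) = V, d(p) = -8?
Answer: 7616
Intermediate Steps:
h = -4 (h = 2 - 6 = -4)
u(a, w) = -4*w
H = 280 (H = -4*(3*(-2) + 4*5)*(-5) = -4*(-6 + 20)*(-5) = -4*14*(-5) = -56*(-5) = 280)
(d(11) + H)*(-317 + 345) = (-8 + 280)*(-317 + 345) = 272*28 = 7616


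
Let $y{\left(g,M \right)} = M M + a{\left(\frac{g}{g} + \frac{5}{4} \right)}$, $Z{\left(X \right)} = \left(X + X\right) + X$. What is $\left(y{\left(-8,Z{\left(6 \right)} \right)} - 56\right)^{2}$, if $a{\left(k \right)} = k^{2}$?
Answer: $\frac{19088161}{256} \approx 74563.0$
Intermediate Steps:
$Z{\left(X \right)} = 3 X$ ($Z{\left(X \right)} = 2 X + X = 3 X$)
$y{\left(g,M \right)} = \frac{81}{16} + M^{2}$ ($y{\left(g,M \right)} = M M + \left(\frac{g}{g} + \frac{5}{4}\right)^{2} = M^{2} + \left(1 + 5 \cdot \frac{1}{4}\right)^{2} = M^{2} + \left(1 + \frac{5}{4}\right)^{2} = M^{2} + \left(\frac{9}{4}\right)^{2} = M^{2} + \frac{81}{16} = \frac{81}{16} + M^{2}$)
$\left(y{\left(-8,Z{\left(6 \right)} \right)} - 56\right)^{2} = \left(\left(\frac{81}{16} + \left(3 \cdot 6\right)^{2}\right) - 56\right)^{2} = \left(\left(\frac{81}{16} + 18^{2}\right) + \left(-65 + 9\right)\right)^{2} = \left(\left(\frac{81}{16} + 324\right) - 56\right)^{2} = \left(\frac{5265}{16} - 56\right)^{2} = \left(\frac{4369}{16}\right)^{2} = \frac{19088161}{256}$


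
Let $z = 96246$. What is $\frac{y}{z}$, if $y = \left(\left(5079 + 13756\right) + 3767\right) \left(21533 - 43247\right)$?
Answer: $- \frac{27265546}{5347} \approx -5099.2$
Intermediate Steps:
$y = -490779828$ ($y = \left(18835 + 3767\right) \left(-21714\right) = 22602 \left(-21714\right) = -490779828$)
$\frac{y}{z} = - \frac{490779828}{96246} = \left(-490779828\right) \frac{1}{96246} = - \frac{27265546}{5347}$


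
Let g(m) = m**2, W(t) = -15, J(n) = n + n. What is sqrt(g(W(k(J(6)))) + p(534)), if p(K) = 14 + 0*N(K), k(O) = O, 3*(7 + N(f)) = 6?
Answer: sqrt(239) ≈ 15.460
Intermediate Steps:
N(f) = -5 (N(f) = -7 + (1/3)*6 = -7 + 2 = -5)
J(n) = 2*n
p(K) = 14 (p(K) = 14 + 0*(-5) = 14 + 0 = 14)
sqrt(g(W(k(J(6)))) + p(534)) = sqrt((-15)**2 + 14) = sqrt(225 + 14) = sqrt(239)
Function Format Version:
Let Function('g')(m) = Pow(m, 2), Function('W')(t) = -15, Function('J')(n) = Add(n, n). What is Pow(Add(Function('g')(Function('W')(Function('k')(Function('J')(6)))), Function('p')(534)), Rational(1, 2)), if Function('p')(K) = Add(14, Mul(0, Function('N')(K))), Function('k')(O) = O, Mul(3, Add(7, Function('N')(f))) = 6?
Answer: Pow(239, Rational(1, 2)) ≈ 15.460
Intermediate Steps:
Function('N')(f) = -5 (Function('N')(f) = Add(-7, Mul(Rational(1, 3), 6)) = Add(-7, 2) = -5)
Function('J')(n) = Mul(2, n)
Function('p')(K) = 14 (Function('p')(K) = Add(14, Mul(0, -5)) = Add(14, 0) = 14)
Pow(Add(Function('g')(Function('W')(Function('k')(Function('J')(6)))), Function('p')(534)), Rational(1, 2)) = Pow(Add(Pow(-15, 2), 14), Rational(1, 2)) = Pow(Add(225, 14), Rational(1, 2)) = Pow(239, Rational(1, 2))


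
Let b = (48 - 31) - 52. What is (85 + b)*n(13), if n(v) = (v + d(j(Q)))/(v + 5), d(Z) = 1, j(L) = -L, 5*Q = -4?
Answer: 350/9 ≈ 38.889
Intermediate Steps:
Q = -⅘ (Q = (⅕)*(-4) = -⅘ ≈ -0.80000)
b = -35 (b = 17 - 52 = -35)
n(v) = (1 + v)/(5 + v) (n(v) = (v + 1)/(v + 5) = (1 + v)/(5 + v))
(85 + b)*n(13) = (85 - 35)*((1 + 13)/(5 + 13)) = 50*(14/18) = 50*((1/18)*14) = 50*(7/9) = 350/9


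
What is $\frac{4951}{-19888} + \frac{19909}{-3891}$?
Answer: $- \frac{415214533}{77384208} \approx -5.3656$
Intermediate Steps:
$\frac{4951}{-19888} + \frac{19909}{-3891} = 4951 \left(- \frac{1}{19888}\right) + 19909 \left(- \frac{1}{3891}\right) = - \frac{4951}{19888} - \frac{19909}{3891} = - \frac{415214533}{77384208}$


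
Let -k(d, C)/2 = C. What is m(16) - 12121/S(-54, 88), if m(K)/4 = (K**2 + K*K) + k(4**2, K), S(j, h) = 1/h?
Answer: -1064728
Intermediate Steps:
k(d, C) = -2*C
m(K) = -8*K + 8*K**2 (m(K) = 4*((K**2 + K*K) - 2*K) = 4*((K**2 + K**2) - 2*K) = 4*(2*K**2 - 2*K) = 4*(-2*K + 2*K**2) = -8*K + 8*K**2)
m(16) - 12121/S(-54, 88) = 8*16*(-1 + 16) - 12121/(1/88) = 8*16*15 - 12121/1/88 = 1920 - 12121*88 = 1920 - 1*1066648 = 1920 - 1066648 = -1064728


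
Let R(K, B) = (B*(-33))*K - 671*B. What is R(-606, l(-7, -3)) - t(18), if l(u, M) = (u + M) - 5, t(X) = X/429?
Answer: -41456421/143 ≈ -2.8991e+5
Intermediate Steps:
t(X) = X/429 (t(X) = X*(1/429) = X/429)
l(u, M) = -5 + M + u (l(u, M) = (M + u) - 5 = -5 + M + u)
R(K, B) = -671*B - 33*B*K (R(K, B) = (-33*B)*K - 671*B = -33*B*K - 671*B = -671*B - 33*B*K)
R(-606, l(-7, -3)) - t(18) = -11*(-5 - 3 - 7)*(61 + 3*(-606)) - 18/429 = -11*(-15)*(61 - 1818) - 1*6/143 = -11*(-15)*(-1757) - 6/143 = -289905 - 6/143 = -41456421/143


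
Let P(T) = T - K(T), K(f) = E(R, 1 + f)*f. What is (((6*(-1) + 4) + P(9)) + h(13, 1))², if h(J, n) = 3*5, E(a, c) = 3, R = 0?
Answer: 25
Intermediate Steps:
K(f) = 3*f
h(J, n) = 15
P(T) = -2*T (P(T) = T - 3*T = -2*T)
(((6*(-1) + 4) + P(9)) + h(13, 1))² = (((6*(-1) + 4) - 2*9) + 15)² = (((-6 + 4) - 18) + 15)² = ((-2 - 18) + 15)² = (-20 + 15)² = (-5)² = 25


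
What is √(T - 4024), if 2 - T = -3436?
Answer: I*√586 ≈ 24.207*I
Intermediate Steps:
T = 3438 (T = 2 - 1*(-3436) = 2 + 3436 = 3438)
√(T - 4024) = √(3438 - 4024) = √(-586) = I*√586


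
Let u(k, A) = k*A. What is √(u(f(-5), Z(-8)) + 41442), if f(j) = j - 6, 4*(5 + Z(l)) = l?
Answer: √41519 ≈ 203.76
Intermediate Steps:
Z(l) = -5 + l/4
f(j) = -6 + j
u(k, A) = A*k
√(u(f(-5), Z(-8)) + 41442) = √((-5 + (¼)*(-8))*(-6 - 5) + 41442) = √((-5 - 2)*(-11) + 41442) = √(-7*(-11) + 41442) = √(77 + 41442) = √41519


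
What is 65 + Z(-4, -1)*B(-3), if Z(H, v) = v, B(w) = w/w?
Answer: 64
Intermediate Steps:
B(w) = 1
65 + Z(-4, -1)*B(-3) = 65 - 1*1 = 65 - 1 = 64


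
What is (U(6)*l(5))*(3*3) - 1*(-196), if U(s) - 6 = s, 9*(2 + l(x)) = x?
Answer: 40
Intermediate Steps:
l(x) = -2 + x/9
U(s) = 6 + s
(U(6)*l(5))*(3*3) - 1*(-196) = ((6 + 6)*(-2 + (⅑)*5))*(3*3) - 1*(-196) = (12*(-2 + 5/9))*9 + 196 = (12*(-13/9))*9 + 196 = -52/3*9 + 196 = -156 + 196 = 40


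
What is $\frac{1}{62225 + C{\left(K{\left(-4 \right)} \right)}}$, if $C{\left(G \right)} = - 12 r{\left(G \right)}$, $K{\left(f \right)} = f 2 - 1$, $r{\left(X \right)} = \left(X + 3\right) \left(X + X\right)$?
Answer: $\frac{1}{60929} \approx 1.6413 \cdot 10^{-5}$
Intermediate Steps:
$r{\left(X \right)} = 2 X \left(3 + X\right)$ ($r{\left(X \right)} = \left(3 + X\right) 2 X = 2 X \left(3 + X\right)$)
$K{\left(f \right)} = -1 + 2 f$ ($K{\left(f \right)} = 2 f - 1 = -1 + 2 f$)
$C{\left(G \right)} = - 24 G \left(3 + G\right)$ ($C{\left(G \right)} = - 12 \cdot 2 G \left(3 + G\right) = - 24 G \left(3 + G\right)$)
$\frac{1}{62225 + C{\left(K{\left(-4 \right)} \right)}} = \frac{1}{62225 - 24 \left(-1 + 2 \left(-4\right)\right) \left(3 + \left(-1 + 2 \left(-4\right)\right)\right)} = \frac{1}{62225 - 24 \left(-1 - 8\right) \left(3 - 9\right)} = \frac{1}{62225 - - 216 \left(3 - 9\right)} = \frac{1}{62225 - \left(-216\right) \left(-6\right)} = \frac{1}{62225 - 1296} = \frac{1}{60929}$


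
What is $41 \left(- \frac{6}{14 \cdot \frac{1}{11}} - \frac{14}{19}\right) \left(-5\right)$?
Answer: $\frac{148625}{133} \approx 1117.5$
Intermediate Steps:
$41 \left(- \frac{6}{14 \cdot \frac{1}{11}} - \frac{14}{19}\right) \left(-5\right) = 41 \left(- \frac{6}{\frac{14}{11}} - \frac{14}{19}\right) \left(-5\right) = 41 \left(\left(-6\right) \frac{11}{14} - \frac{14}{19}\right) \left(-5\right) = 41 \left(- \frac{33}{7} - \frac{14}{19}\right) \left(-5\right) = 41 \left(- \frac{725}{133}\right) \left(-5\right) = \left(- \frac{29725}{133}\right) \left(-5\right) = \frac{148625}{133}$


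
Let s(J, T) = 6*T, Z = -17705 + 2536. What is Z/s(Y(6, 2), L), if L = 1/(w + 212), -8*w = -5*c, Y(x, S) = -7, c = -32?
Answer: -485408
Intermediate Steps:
Z = -15169
w = -20 (w = -(-5)*(-32)/8 = -⅛*160 = -20)
L = 1/192 (L = 1/(-20 + 212) = 1/192 ≈ 0.0052083)
Z/s(Y(6, 2), L) = -15169/(6*(1/192)) = -15169/1/32 = -15169*32 = -485408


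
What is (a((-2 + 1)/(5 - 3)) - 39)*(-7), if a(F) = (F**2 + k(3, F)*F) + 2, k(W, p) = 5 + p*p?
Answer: 2205/8 ≈ 275.63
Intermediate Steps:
k(W, p) = 5 + p**2
a(F) = 2 + F**2 + F*(5 + F**2) (a(F) = (F**2 + (5 + F**2)*F) + 2 = (F**2 + F*(5 + F**2)) + 2 = 2 + F**2 + F*(5 + F**2))
(a((-2 + 1)/(5 - 3)) - 39)*(-7) = ((2 + ((-2 + 1)/(5 - 3))**2 + ((-2 + 1)/(5 - 3))*(5 + ((-2 + 1)/(5 - 3))**2)) - 39)*(-7) = ((2 + (-1/2)**2 + (-1/2)*(5 + (-1/2)**2)) - 39)*(-7) = ((2 + (-1*1/2)**2 + (-1*1/2)*(5 + (-1*1/2)**2)) - 39)*(-7) = ((2 + (-1/2)**2 - (5 + (-1/2)**2)/2) - 39)*(-7) = ((2 + 1/4 - (5 + 1/4)/2) - 39)*(-7) = ((2 + 1/4 - 1/2*21/4) - 39)*(-7) = ((2 + 1/4 - 21/8) - 39)*(-7) = (-3/8 - 39)*(-7) = -315/8*(-7) = 2205/8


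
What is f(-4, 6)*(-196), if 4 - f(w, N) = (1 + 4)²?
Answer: 4116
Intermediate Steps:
f(w, N) = -21 (f(w, N) = 4 - (1 + 4)² = 4 - 1*5² = 4 - 1*25 = 4 - 25 = -21)
f(-4, 6)*(-196) = -21*(-196) = 4116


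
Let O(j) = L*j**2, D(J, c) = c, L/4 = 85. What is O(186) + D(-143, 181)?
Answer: 11762821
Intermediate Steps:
L = 340 (L = 4*85 = 340)
O(j) = 340*j**2
O(186) + D(-143, 181) = 340*186**2 + 181 = 340*34596 + 181 = 11762640 + 181 = 11762821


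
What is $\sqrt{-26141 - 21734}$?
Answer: $5 i \sqrt{1915} \approx 218.8 i$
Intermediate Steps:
$\sqrt{-26141 - 21734} = \sqrt{-47875} = 5 i \sqrt{1915}$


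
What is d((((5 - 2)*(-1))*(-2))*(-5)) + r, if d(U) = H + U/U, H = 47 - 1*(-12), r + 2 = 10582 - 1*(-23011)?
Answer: 33651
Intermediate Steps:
r = 33591 (r = -2 + (10582 - 1*(-23011)) = -2 + (10582 + 23011) = -2 + 33593 = 33591)
H = 59 (H = 47 + 12 = 59)
d(U) = 60 (d(U) = 59 + U/U = 59 + 1 = 60)
d((((5 - 2)*(-1))*(-2))*(-5)) + r = 60 + 33591 = 33651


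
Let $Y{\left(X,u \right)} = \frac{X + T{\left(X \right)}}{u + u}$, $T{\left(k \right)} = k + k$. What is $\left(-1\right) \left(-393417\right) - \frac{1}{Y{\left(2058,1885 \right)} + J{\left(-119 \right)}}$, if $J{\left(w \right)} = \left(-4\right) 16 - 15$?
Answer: $\frac{57371216161}{145828} \approx 3.9342 \cdot 10^{5}$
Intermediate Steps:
$T{\left(k \right)} = 2 k$
$Y{\left(X,u \right)} = \frac{3 X}{2 u}$ ($Y{\left(X,u \right)} = \frac{X + 2 X}{u + u} = \frac{3 X}{2 u}$)
$J{\left(w \right)} = -79$ ($J{\left(w \right)} = -64 - 15 = -79$)
$\left(-1\right) \left(-393417\right) - \frac{1}{Y{\left(2058,1885 \right)} + J{\left(-119 \right)}} = \left(-1\right) \left(-393417\right) - \frac{1}{\frac{3}{2} \cdot 2058 \cdot \frac{1}{1885} - 79} = 393417 - \frac{1}{\frac{3}{2} \cdot 2058 \cdot \frac{1}{1885} - 79} = 393417 - \frac{1}{\frac{3087}{1885} - 79} = 393417 - \frac{1}{- \frac{145828}{1885}} = 393417 - - \frac{1885}{145828} = 393417 + \frac{1885}{145828} = \frac{57371216161}{145828}$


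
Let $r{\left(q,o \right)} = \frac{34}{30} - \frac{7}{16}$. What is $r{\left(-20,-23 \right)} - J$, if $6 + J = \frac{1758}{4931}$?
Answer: $\frac{7502197}{1183440} \approx 6.3393$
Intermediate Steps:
$J = - \frac{27828}{4931}$ ($J = -6 + \frac{1758}{4931} = - \frac{27828}{4931} \approx -5.6435$)
$r{\left(q,o \right)} = \frac{167}{240}$ ($r{\left(q,o \right)} = 34 \cdot \frac{1}{30} - \frac{7}{16} = \frac{17}{15} - \frac{7}{16} = \frac{167}{240}$)
$r{\left(-20,-23 \right)} - J = \frac{167}{240} - - \frac{27828}{4931} = \frac{167}{240} + \frac{27828}{4931} = \frac{7502197}{1183440}$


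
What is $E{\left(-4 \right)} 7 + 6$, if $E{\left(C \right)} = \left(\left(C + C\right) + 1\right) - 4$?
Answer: $-71$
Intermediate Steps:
$E{\left(C \right)} = -3 + 2 C$ ($E{\left(C \right)} = \left(2 C + 1\right) - 4 = \left(1 + 2 C\right) - 4 = -3 + 2 C$)
$E{\left(-4 \right)} 7 + 6 = \left(-3 + 2 \left(-4\right)\right) 7 + 6 = \left(-3 - 8\right) 7 + 6 = \left(-11\right) 7 + 6 = -77 + 6 = -71$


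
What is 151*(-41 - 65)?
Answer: -16006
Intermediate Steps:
151*(-41 - 65) = 151*(-106) = -16006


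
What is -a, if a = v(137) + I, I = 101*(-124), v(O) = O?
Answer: 12387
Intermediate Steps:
I = -12524
a = -12387 (a = 137 - 12524 = -12387)
-a = -1*(-12387) = 12387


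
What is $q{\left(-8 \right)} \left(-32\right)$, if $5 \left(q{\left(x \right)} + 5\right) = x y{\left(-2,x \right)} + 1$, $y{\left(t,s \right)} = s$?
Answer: $-256$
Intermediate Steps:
$q{\left(x \right)} = - \frac{24}{5} + \frac{x^{2}}{5}$ ($q{\left(x \right)} = -5 + \frac{x x + 1}{5} = -5 + \frac{x^{2} + 1}{5} = -5 + \frac{1 + x^{2}}{5} = -5 + \left(\frac{1}{5} + \frac{x^{2}}{5}\right) = - \frac{24}{5} + \frac{x^{2}}{5}$)
$q{\left(-8 \right)} \left(-32\right) = \left(- \frac{24}{5} + \frac{\left(-8\right)^{2}}{5}\right) \left(-32\right) = \left(- \frac{24}{5} + \frac{1}{5} \cdot 64\right) \left(-32\right) = \left(- \frac{24}{5} + \frac{64}{5}\right) \left(-32\right) = 8 \left(-32\right) = -256$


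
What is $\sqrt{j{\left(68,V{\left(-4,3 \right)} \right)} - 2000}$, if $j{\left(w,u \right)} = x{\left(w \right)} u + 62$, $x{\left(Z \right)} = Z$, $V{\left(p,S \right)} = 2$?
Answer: $i \sqrt{1802} \approx 42.45 i$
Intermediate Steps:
$j{\left(w,u \right)} = 62 + u w$ ($j{\left(w,u \right)} = w u + 62 = u w + 62 = 62 + u w$)
$\sqrt{j{\left(68,V{\left(-4,3 \right)} \right)} - 2000} = \sqrt{\left(62 + 2 \cdot 68\right) - 2000} = \sqrt{\left(62 + 136\right) - 2000} = \sqrt{198 - 2000} = \sqrt{-1802} = i \sqrt{1802}$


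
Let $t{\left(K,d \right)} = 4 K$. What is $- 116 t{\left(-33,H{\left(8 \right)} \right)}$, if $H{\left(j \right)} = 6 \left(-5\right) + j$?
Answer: $15312$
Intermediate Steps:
$H{\left(j \right)} = -30 + j$
$- 116 t{\left(-33,H{\left(8 \right)} \right)} = - 116 \cdot 4 \left(-33\right) = \left(-116\right) \left(-132\right) = 15312$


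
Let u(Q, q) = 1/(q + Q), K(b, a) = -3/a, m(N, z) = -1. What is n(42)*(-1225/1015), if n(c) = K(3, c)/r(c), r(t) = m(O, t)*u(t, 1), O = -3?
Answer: -215/58 ≈ -3.7069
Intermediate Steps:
u(Q, q) = 1/(Q + q)
r(t) = -1/(1 + t) (r(t) = -1/(t + 1) = -1/(1 + t))
n(c) = -3*(-1 - c)/c (n(c) = (-3/c)/((-1/(1 + c))) = (-3/c)*(-1 - c) = -3*(-1 - c)/c)
n(42)*(-1225/1015) = (3 + 3/42)*(-1225/1015) = (3 + 3*(1/42))*(-1225*1/1015) = (3 + 1/14)*(-35/29) = (43/14)*(-35/29) = -215/58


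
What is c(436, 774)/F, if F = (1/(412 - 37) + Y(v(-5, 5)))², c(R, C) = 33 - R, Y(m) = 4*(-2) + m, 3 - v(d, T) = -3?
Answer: -56671875/561001 ≈ -101.02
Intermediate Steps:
v(d, T) = 6 (v(d, T) = 3 - 1*(-3) = 3 + 3 = 6)
Y(m) = -8 + m
F = 561001/140625 (F = (1/(412 - 37) + (-8 + 6))² = (1/375 - 2)² = (-749/375)² = 561001/140625 ≈ 3.9893)
c(436, 774)/F = (33 - 1*436)/(561001/140625) = (33 - 436)*(140625/561001) = -403*140625/561001 = -56671875/561001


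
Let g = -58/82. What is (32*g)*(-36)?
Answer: 33408/41 ≈ 814.83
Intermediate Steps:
g = -29/41 (g = -58*1/82 = -29/41 ≈ -0.70732)
(32*g)*(-36) = (32*(-29/41))*(-36) = -928/41*(-36) = 33408/41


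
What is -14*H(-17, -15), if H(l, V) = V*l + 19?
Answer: -3836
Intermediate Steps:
H(l, V) = 19 + V*l
-14*H(-17, -15) = -14*(19 - 15*(-17)) = -14*(19 + 255) = -14*274 = -3836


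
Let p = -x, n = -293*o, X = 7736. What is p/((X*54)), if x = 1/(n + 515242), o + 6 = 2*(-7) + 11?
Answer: -1/216340844976 ≈ -4.6223e-12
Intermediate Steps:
o = -9 (o = -6 + (2*(-7) + 11) = -6 + (-14 + 11) = -6 - 3 = -9)
n = 2637 (n = -293*(-9) = 2637)
x = 1/517879 (x = 1/(2637 + 515242) = 1/517879 ≈ 1.9310e-6)
p = -1/517879 (p = -1*1/517879 = -1/517879 ≈ -1.9310e-6)
p/((X*54)) = -1/(517879*(7736*54)) = -1/517879/417744 = -1/517879*1/417744 = -1/216340844976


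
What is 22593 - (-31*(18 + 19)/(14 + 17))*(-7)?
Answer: 22334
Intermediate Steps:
22593 - (-31*(18 + 19)/(14 + 17))*(-7) = 22593 - (-1147/31)*(-7) = 22593 - (-31*37/31)*(-7) = 22593 - (-37)*(-7) = 22593 - 1*259 = 22593 - 259 = 22334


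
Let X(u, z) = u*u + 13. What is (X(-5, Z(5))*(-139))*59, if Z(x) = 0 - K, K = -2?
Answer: -311638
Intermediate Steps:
Z(x) = 2 (Z(x) = 0 - 1*(-2) = 0 + 2 = 2)
X(u, z) = 13 + u**2 (X(u, z) = u**2 + 13 = 13 + u**2)
(X(-5, Z(5))*(-139))*59 = ((13 + (-5)**2)*(-139))*59 = ((13 + 25)*(-139))*59 = (38*(-139))*59 = -5282*59 = -311638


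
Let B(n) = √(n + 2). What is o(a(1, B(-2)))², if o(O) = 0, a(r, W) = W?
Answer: 0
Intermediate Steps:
B(n) = √(2 + n)
o(a(1, B(-2)))² = 0² = 0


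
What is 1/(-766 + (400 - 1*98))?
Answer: -1/464 ≈ -0.0021552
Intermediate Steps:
1/(-766 + (400 - 1*98)) = 1/(-766 + (400 - 98)) = 1/(-766 + 302) = 1/(-464) = -1/464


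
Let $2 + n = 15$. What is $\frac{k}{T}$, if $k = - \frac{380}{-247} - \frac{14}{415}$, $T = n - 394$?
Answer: $- \frac{2706}{685165} \approx -0.0039494$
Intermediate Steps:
$n = 13$ ($n = -2 + 15 = 13$)
$T = -381$ ($T = 13 - 394 = -381$)
$k = \frac{8118}{5395}$ ($k = \left(-380\right) \left(- \frac{1}{247}\right) - \frac{14}{415} = \frac{20}{13} - \frac{14}{415} = \frac{8118}{5395} \approx 1.5047$)
$\frac{k}{T} = \frac{8118}{5395 \left(-381\right)} = \frac{8118}{5395} \left(- \frac{1}{381}\right) = - \frac{2706}{685165}$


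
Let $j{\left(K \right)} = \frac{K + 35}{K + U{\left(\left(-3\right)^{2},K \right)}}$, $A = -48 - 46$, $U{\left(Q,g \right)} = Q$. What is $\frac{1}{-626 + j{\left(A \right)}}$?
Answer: $- \frac{85}{53151} \approx -0.0015992$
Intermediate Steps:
$A = -94$ ($A = -48 - 46 = -94$)
$j{\left(K \right)} = \frac{35 + K}{9 + K}$ ($j{\left(K \right)} = \frac{K + 35}{K + \left(-3\right)^{2}} = \frac{35 + K}{K + 9} = \frac{35 + K}{9 + K}$)
$\frac{1}{-626 + j{\left(A \right)}} = \frac{1}{-626 + \frac{35 - 94}{9 - 94}} = \frac{1}{-626 + \frac{1}{-85} \left(-59\right)} = \frac{1}{-626 - - \frac{59}{85}} = \frac{1}{-626 + \frac{59}{85}} = \frac{1}{- \frac{53151}{85}} = - \frac{85}{53151}$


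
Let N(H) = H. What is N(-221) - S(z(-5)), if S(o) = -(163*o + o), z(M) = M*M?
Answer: 3879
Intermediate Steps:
z(M) = M**2
S(o) = -164*o
N(-221) - S(z(-5)) = -221 - (-164)*(-5)**2 = -221 - (-164)*25 = -221 - 1*(-4100) = -221 + 4100 = 3879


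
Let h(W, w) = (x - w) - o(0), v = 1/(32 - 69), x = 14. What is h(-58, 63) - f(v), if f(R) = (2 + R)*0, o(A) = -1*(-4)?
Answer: -53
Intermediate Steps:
o(A) = 4
v = -1/37 (v = 1/(-37) = -1/37 ≈ -0.027027)
f(R) = 0
h(W, w) = 10 - w (h(W, w) = (14 - w) - 1*4 = (14 - w) - 4 = 10 - w)
h(-58, 63) - f(v) = (10 - 1*63) - 1*0 = (10 - 63) + 0 = -53 + 0 = -53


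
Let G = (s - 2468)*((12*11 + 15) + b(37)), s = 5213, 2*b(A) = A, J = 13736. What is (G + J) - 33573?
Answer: 868921/2 ≈ 4.3446e+5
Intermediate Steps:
b(A) = A/2
G = 908595/2 (G = (5213 - 2468)*((12*11 + 15) + (½)*37) = 2745*((132 + 15) + 37/2) = 2745*(147 + 37/2) = 2745*(331/2) = 908595/2 ≈ 4.5430e+5)
(G + J) - 33573 = (908595/2 + 13736) - 33573 = 936067/2 - 33573 = 868921/2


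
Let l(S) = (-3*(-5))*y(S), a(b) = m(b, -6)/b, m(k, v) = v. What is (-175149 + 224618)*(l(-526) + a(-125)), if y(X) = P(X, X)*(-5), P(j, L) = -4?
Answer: 1855384314/125 ≈ 1.4843e+7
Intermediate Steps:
y(X) = 20 (y(X) = -4*(-5) = 20)
a(b) = -6/b
l(S) = 300 (l(S) = -3*(-5)*20 = 15*20 = 300)
(-175149 + 224618)*(l(-526) + a(-125)) = (-175149 + 224618)*(300 - 6/(-125)) = 49469*(300 - 6*(-1/125)) = 49469*(300 + 6/125) = 49469*(37506/125) = 1855384314/125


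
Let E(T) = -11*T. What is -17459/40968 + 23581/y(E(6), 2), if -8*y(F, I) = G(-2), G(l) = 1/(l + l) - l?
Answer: -30914247269/286776 ≈ -1.0780e+5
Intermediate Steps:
G(l) = 1/(2*l) - l
y(F, I) = -7/32 (y(F, I) = -((1/2)/(-2) - 1*(-2))/8 = -((1/2)*(-1/2) + 2)/8 = -(-1/4 + 2)/8 = -1/8*7/4 = -7/32)
-17459/40968 + 23581/y(E(6), 2) = -17459/40968 + 23581/(-7/32) = -17459*1/40968 + 23581*(-32/7) = -17459/40968 - 754592/7 = -30914247269/286776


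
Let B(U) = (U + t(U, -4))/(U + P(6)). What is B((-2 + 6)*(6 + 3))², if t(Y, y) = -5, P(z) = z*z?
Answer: 961/5184 ≈ 0.18538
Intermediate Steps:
P(z) = z²
B(U) = (-5 + U)/(36 + U) (B(U) = (U - 5)/(U + 6²) = (-5 + U)/(U + 36) = (-5 + U)/(36 + U))
B((-2 + 6)*(6 + 3))² = ((-5 + (-2 + 6)*(6 + 3))/(36 + (-2 + 6)*(6 + 3)))² = ((-5 + 4*9)/(36 + 4*9))² = ((-5 + 36)/(36 + 36))² = (31/72)² = 961/5184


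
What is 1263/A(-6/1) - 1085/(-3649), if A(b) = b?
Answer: -1534059/7298 ≈ -210.20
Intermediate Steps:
1263/A(-6/1) - 1085/(-3649) = 1263/((-6/1)) - 1085/(-3649) = 1263/((-6*1)) - 1085*(-1/3649) = 1263/(-6) + 1085/3649 = 1263*(-⅙) + 1085/3649 = -421/2 + 1085/3649 = -1534059/7298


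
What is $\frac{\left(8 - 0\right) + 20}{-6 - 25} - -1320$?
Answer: $\frac{40892}{31} \approx 1319.1$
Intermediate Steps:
$\frac{\left(8 - 0\right) + 20}{-6 - 25} - -1320 = \frac{\left(8 + 0\right) + 20}{-31} + 1320 = \left(8 + 20\right) \left(- \frac{1}{31}\right) + 1320 = 28 \left(- \frac{1}{31}\right) + 1320 = - \frac{28}{31} + 1320 = \frac{40892}{31}$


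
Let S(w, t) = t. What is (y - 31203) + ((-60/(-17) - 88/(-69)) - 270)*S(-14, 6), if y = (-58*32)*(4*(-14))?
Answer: 27816455/391 ≈ 71142.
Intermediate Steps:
y = 103936 (y = -1856*(-56) = 103936)
(y - 31203) + ((-60/(-17) - 88/(-69)) - 270)*S(-14, 6) = (103936 - 31203) + ((-60/(-17) - 88/(-69)) - 270)*6 = 72733 + ((-60*(-1/17) - 88*(-1/69)) - 270)*6 = 72733 + ((60/17 + 88/69) - 270)*6 = 72733 + (5636/1173 - 270)*6 = 72733 - 311074/1173*6 = 72733 - 622148/391 = 27816455/391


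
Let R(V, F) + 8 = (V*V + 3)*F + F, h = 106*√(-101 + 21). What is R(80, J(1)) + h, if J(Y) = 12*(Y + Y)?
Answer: 153688 + 424*I*√5 ≈ 1.5369e+5 + 948.09*I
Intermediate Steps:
h = 424*I*√5 (h = 106*√(-80) = 106*(4*I*√5) = 424*I*√5 ≈ 948.09*I)
J(Y) = 24*Y (J(Y) = 12*(2*Y) = 24*Y)
R(V, F) = -8 + F + F*(3 + V²) (R(V, F) = -8 + ((V*V + 3)*F + F) = -8 + ((V² + 3)*F + F) = -8 + ((3 + V²)*F + F) = -8 + (F*(3 + V²) + F) = -8 + (F + F*(3 + V²)) = -8 + F + F*(3 + V²))
R(80, J(1)) + h = (-8 + 4*(24*1) + (24*1)*80²) + 424*I*√5 = (-8 + 4*24 + 24*6400) + 424*I*√5 = (-8 + 96 + 153600) + 424*I*√5 = 153688 + 424*I*√5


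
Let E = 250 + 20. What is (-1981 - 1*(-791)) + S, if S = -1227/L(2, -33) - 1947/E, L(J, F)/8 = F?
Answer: -4722551/3960 ≈ -1192.6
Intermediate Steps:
E = 270
L(J, F) = 8*F
S = -10151/3960 (S = -1227/(8*(-33)) - 1947/270 = -1227/(-264) - 1947*1/270 = -1227*(-1/264) - 649/90 = 409/88 - 649/90 = -10151/3960 ≈ -2.5634)
(-1981 - 1*(-791)) + S = (-1981 - 1*(-791)) - 10151/3960 = (-1981 + 791) - 10151/3960 = -1190 - 10151/3960 = -4722551/3960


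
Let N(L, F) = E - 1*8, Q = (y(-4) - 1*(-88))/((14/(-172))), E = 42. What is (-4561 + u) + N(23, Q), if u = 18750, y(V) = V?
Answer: 14223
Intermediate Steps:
Q = -1032 (Q = (-4 - 1*(-88))/((14/(-172))) = (-4 + 88)/((14*(-1/172))) = 84/(-7/86) = 84*(-86/7) = -1032)
N(L, F) = 34 (N(L, F) = 42 - 1*8 = 42 - 8 = 34)
(-4561 + u) + N(23, Q) = (-4561 + 18750) + 34 = 14189 + 34 = 14223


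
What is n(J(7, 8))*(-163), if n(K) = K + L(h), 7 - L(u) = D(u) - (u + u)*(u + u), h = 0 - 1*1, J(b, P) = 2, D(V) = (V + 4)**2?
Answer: -652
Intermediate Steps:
D(V) = (4 + V)**2
h = -1 (h = 0 - 1 = -1)
L(u) = 7 - (4 + u)**2 + 4*u**2 (L(u) = 7 - ((4 + u)**2 - (u + u)*(u + u)) = 7 - ((4 + u)**2 - 2*u*2*u) = 7 - ((4 + u)**2 - 4*u**2) = 7 + (-(4 + u)**2 + 4*u**2) = 7 - (4 + u)**2 + 4*u**2)
n(K) = 2 + K (n(K) = K + (-9 - 8*(-1) + 3*(-1)**2) = K + (-9 + 8 + 3*1) = K + (-9 + 8 + 3) = K + 2 = 2 + K)
n(J(7, 8))*(-163) = (2 + 2)*(-163) = 4*(-163) = -652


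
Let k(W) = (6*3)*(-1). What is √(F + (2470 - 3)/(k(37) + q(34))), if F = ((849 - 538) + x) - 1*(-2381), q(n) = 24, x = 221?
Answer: √119670/6 ≈ 57.656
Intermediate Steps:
k(W) = -18 (k(W) = 18*(-1) = -18)
F = 2913 (F = ((849 - 538) + 221) - 1*(-2381) = (311 + 221) + 2381 = 532 + 2381 = 2913)
√(F + (2470 - 3)/(k(37) + q(34))) = √(2913 + (2470 - 3)/(-18 + 24)) = √(2913 + 2467/6) = √(19945/6) = √119670/6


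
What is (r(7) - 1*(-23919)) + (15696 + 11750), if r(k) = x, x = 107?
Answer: 51472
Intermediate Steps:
r(k) = 107
(r(7) - 1*(-23919)) + (15696 + 11750) = (107 - 1*(-23919)) + (15696 + 11750) = (107 + 23919) + 27446 = 24026 + 27446 = 51472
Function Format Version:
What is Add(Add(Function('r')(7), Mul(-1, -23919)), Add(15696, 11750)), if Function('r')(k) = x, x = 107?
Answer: 51472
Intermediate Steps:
Function('r')(k) = 107
Add(Add(Function('r')(7), Mul(-1, -23919)), Add(15696, 11750)) = Add(Add(107, Mul(-1, -23919)), Add(15696, 11750)) = Add(Add(107, 23919), 27446) = Add(24026, 27446) = 51472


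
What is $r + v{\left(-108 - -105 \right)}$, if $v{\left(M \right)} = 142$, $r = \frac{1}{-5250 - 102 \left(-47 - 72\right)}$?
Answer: $\frac{978097}{6888} \approx 142.0$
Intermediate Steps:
$r = \frac{1}{6888}$ ($r = \frac{1}{-5250 - -12138} = \frac{1}{-5250 + 12138} = \frac{1}{6888} \approx 0.00014518$)
$r + v{\left(-108 - -105 \right)} = \frac{1}{6888} + 142 = \frac{978097}{6888}$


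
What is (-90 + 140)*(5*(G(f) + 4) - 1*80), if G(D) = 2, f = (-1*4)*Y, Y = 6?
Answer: -2500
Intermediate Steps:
f = -24 (f = -1*4*6 = -4*6 = -24)
(-90 + 140)*(5*(G(f) + 4) - 1*80) = (-90 + 140)*(5*(2 + 4) - 1*80) = 50*(5*6 - 80) = 50*(30 - 80) = 50*(-50) = -2500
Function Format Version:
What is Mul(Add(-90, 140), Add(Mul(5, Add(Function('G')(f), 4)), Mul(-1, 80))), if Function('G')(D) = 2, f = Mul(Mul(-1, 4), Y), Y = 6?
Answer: -2500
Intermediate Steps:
f = -24 (f = Mul(Mul(-1, 4), 6) = Mul(-4, 6) = -24)
Mul(Add(-90, 140), Add(Mul(5, Add(Function('G')(f), 4)), Mul(-1, 80))) = Mul(Add(-90, 140), Add(Mul(5, Add(2, 4)), Mul(-1, 80))) = Mul(50, Add(Mul(5, 6), -80)) = Mul(50, Add(30, -80)) = Mul(50, -50) = -2500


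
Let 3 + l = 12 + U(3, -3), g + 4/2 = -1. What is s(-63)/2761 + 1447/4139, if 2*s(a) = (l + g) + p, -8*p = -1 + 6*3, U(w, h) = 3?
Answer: 5831847/16622224 ≈ 0.35085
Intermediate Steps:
g = -3 (g = -2 - 1 = -3)
l = 12 (l = -3 + (12 + 3) = -3 + 15 = 12)
p = -17/8 (p = -(-1 + 6*3)/8 = -(-1 + 18)/8 = -⅛*17 = -17/8 ≈ -2.1250)
s(a) = 55/16 (s(a) = ((12 - 3) - 17/8)/2 = (9 - 17/8)/2 = (½)*(55/8) = 55/16)
s(-63)/2761 + 1447/4139 = (55/16)/2761 + 1447/4139 = (55/16)*(1/2761) + 1447*(1/4139) = 5/4016 + 1447/4139 = 5831847/16622224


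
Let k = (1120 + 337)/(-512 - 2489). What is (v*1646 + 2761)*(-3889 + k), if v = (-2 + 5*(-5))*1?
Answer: 486515053626/3001 ≈ 1.6212e+8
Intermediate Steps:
k = -1457/3001 (k = 1457/(-3001) = 1457*(-1/3001) = -1457/3001 ≈ -0.48550)
v = -27 (v = (-2 - 25)*1 = -27*1 = -27)
(v*1646 + 2761)*(-3889 + k) = (-27*1646 + 2761)*(-3889 - 1457/3001) = (-44442 + 2761)*(-11672346/3001) = -41681*(-11672346/3001) = 486515053626/3001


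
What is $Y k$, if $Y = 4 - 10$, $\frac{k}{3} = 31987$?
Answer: $-575766$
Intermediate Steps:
$k = 95961$ ($k = 3 \cdot 31987 = 95961$)
$Y = -6$ ($Y = 4 - 10 = -6$)
$Y k = \left(-6\right) 95961 = -575766$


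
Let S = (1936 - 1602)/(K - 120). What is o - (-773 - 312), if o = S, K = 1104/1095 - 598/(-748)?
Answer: 17460265465/16134433 ≈ 1082.2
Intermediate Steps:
K = 246767/136510 (K = 1104*(1/1095) - 598*(-1/748) = 368/365 + 299/374 = 246767/136510 ≈ 1.8077)
S = -45594340/16134433 (S = (1936 - 1602)/(246767/136510 - 120) = 334/(-16134433/136510) = 334*(-136510/16134433) = -45594340/16134433 ≈ -2.8259)
o = -45594340/16134433 ≈ -2.8259
o - (-773 - 312) = -45594340/16134433 - (-773 - 312) = -45594340/16134433 - 1*(-1085) = -45594340/16134433 + 1085 = 17460265465/16134433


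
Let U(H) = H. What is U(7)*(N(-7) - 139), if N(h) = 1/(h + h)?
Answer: -1947/2 ≈ -973.50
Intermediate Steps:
N(h) = 1/(2*h)
U(7)*(N(-7) - 139) = 7*((½)/(-7) - 139) = 7*((½)*(-⅐) - 139) = 7*(-1/14 - 139) = 7*(-1947/14) = -1947/2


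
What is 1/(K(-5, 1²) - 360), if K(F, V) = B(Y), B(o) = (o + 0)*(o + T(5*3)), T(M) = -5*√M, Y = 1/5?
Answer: -224975/80972626 + 625*√15/80972626 ≈ -0.0027485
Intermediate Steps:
Y = ⅕ ≈ 0.20000
B(o) = o*(o - 5*√15) (B(o) = (o + 0)*(o - 5*√15) = o*(o - 5*√15))
K(F, V) = 1/25 - √15 (K(F, V) = (⅕ - 5*√15)/5 = 1/25 - √15)
1/(K(-5, 1²) - 360) = 1/((1/25 - √15) - 360) = 1/(-8999/25 - √15)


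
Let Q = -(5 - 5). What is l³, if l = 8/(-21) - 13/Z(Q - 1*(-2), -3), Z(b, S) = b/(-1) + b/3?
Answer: 487443403/592704 ≈ 822.41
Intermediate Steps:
Q = 0 (Q = -1*0 = 0)
Z(b, S) = -2*b/3 (Z(b, S) = b*(-1) + b*(⅓) = -b + b/3 = -2*b/3)
l = 787/84 (l = 8/(-21) - 13*(-3/(2*(0 - 1*(-2)))) = 8*(-1/21) - 13*(-3/(2*(0 + 2))) = -8/21 - 13/((-⅔*2)) = -8/21 - 13/(-4/3) = -8/21 - 13*(-¾) = -8/21 + 39/4 = 787/84 ≈ 9.3690)
l³ = (787/84)³ = 487443403/592704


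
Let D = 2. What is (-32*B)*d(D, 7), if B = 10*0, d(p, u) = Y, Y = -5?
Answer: 0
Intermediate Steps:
d(p, u) = -5
B = 0
(-32*B)*d(D, 7) = -32*0*(-5) = 0*(-5) = 0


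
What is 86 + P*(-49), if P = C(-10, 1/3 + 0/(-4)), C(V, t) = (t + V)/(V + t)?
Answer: 37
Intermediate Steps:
C(V, t) = 1 (C(V, t) = (V + t)/(V + t) = 1)
P = 1
86 + P*(-49) = 86 + 1*(-49) = 86 - 49 = 37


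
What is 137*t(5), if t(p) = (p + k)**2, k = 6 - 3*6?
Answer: 6713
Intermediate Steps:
k = -12 (k = 6 - 1*18 = 6 - 18 = -12)
t(p) = (-12 + p)**2 (t(p) = (p - 12)**2 = (-12 + p)**2)
137*t(5) = 137*(-12 + 5)**2 = 137*(-7)**2 = 137*49 = 6713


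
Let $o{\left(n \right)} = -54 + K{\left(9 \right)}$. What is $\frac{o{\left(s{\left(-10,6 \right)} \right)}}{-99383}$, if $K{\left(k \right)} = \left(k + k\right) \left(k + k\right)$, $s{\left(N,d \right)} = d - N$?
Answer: $- \frac{270}{99383} \approx -0.0027168$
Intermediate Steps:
$K{\left(k \right)} = 4 k^{2}$ ($K{\left(k \right)} = 2 k 2 k = 4 k^{2}$)
$o{\left(n \right)} = 270$ ($o{\left(n \right)} = -54 + 4 \cdot 9^{2} = -54 + 4 \cdot 81 = -54 + 324 = 270$)
$\frac{o{\left(s{\left(-10,6 \right)} \right)}}{-99383} = \frac{270}{-99383} = 270 \left(- \frac{1}{99383}\right) = - \frac{270}{99383}$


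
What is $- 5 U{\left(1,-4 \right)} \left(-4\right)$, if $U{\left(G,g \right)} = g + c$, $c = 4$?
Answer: $0$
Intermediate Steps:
$U{\left(G,g \right)} = 4 + g$ ($U{\left(G,g \right)} = g + 4 = 4 + g$)
$- 5 U{\left(1,-4 \right)} \left(-4\right) = - 5 \left(4 - 4\right) \left(-4\right) = \left(-5\right) 0 \left(-4\right) = 0 \left(-4\right) = 0$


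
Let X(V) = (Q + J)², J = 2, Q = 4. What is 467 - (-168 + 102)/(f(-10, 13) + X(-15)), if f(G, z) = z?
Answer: 22949/49 ≈ 468.35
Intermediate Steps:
X(V) = 36 (X(V) = (4 + 2)² = 6² = 36)
467 - (-168 + 102)/(f(-10, 13) + X(-15)) = 467 - (-168 + 102)/(13 + 36) = 467 - (-66)/49 = 467 - 1*(-66/49) = 467 + 66/49 = 22949/49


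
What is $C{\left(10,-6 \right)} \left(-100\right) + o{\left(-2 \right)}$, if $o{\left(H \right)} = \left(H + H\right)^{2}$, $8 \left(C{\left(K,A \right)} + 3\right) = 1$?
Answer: $\frac{607}{2} \approx 303.5$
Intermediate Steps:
$C{\left(K,A \right)} = - \frac{23}{8}$ ($C{\left(K,A \right)} = -3 + \frac{1}{8} \cdot 1 = -3 + \frac{1}{8} = - \frac{23}{8}$)
$o{\left(H \right)} = 4 H^{2}$ ($o{\left(H \right)} = \left(2 H\right)^{2} = 4 H^{2}$)
$C{\left(10,-6 \right)} \left(-100\right) + o{\left(-2 \right)} = \left(- \frac{23}{8}\right) \left(-100\right) + 4 \left(-2\right)^{2} = \frac{575}{2} + 4 \cdot 4 = \frac{575}{2} + 16 = \frac{607}{2}$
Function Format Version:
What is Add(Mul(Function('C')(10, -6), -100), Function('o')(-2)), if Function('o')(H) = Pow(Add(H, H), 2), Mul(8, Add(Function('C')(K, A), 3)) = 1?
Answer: Rational(607, 2) ≈ 303.50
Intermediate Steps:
Function('C')(K, A) = Rational(-23, 8) (Function('C')(K, A) = Add(-3, Mul(Rational(1, 8), 1)) = Add(-3, Rational(1, 8)) = Rational(-23, 8))
Function('o')(H) = Mul(4, Pow(H, 2)) (Function('o')(H) = Pow(Mul(2, H), 2) = Mul(4, Pow(H, 2)))
Add(Mul(Function('C')(10, -6), -100), Function('o')(-2)) = Add(Mul(Rational(-23, 8), -100), Mul(4, Pow(-2, 2))) = Add(Rational(575, 2), Mul(4, 4)) = Add(Rational(575, 2), 16) = Rational(607, 2)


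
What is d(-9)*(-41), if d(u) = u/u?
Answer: -41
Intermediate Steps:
d(u) = 1
d(-9)*(-41) = 1*(-41) = -41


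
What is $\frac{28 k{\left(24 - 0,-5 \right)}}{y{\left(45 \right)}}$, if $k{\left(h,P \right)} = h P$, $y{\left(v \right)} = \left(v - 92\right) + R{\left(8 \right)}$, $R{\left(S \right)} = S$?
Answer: $\frac{1120}{13} \approx 86.154$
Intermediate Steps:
$y{\left(v \right)} = -84 + v$ ($y{\left(v \right)} = \left(v - 92\right) + 8 = \left(-92 + v\right) + 8 = -84 + v$)
$k{\left(h,P \right)} = P h$
$\frac{28 k{\left(24 - 0,-5 \right)}}{y{\left(45 \right)}} = \frac{28 \left(- 5 \left(24 - 0\right)\right)}{-84 + 45} = \frac{28 \left(- 5 \left(24 + 0\right)\right)}{-39} = 28 \left(\left(-5\right) 24\right) \left(- \frac{1}{39}\right) = 28 \left(-120\right) \left(- \frac{1}{39}\right) = \left(-3360\right) \left(- \frac{1}{39}\right) = \frac{1120}{13}$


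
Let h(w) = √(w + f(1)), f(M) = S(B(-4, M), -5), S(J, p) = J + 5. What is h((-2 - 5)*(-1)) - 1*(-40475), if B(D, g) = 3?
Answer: 40475 + √15 ≈ 40479.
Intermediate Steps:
S(J, p) = 5 + J
f(M) = 8 (f(M) = 5 + 3 = 8)
h(w) = √(8 + w) (h(w) = √(w + 8) = √(8 + w))
h((-2 - 5)*(-1)) - 1*(-40475) = √(8 + (-2 - 5)*(-1)) - 1*(-40475) = √(8 - 7*(-1)) + 40475 = √(8 + 7) + 40475 = √15 + 40475 = 40475 + √15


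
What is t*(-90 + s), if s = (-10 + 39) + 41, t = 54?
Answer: -1080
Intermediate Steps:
s = 70 (s = 29 + 41 = 70)
t*(-90 + s) = 54*(-90 + 70) = 54*(-20) = -1080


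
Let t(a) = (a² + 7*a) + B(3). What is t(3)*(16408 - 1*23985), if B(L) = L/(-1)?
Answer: -204579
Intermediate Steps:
B(L) = -L (B(L) = L*(-1) = -L)
t(a) = -3 + a² + 7*a (t(a) = (a² + 7*a) - 1*3 = (a² + 7*a) - 3 = -3 + a² + 7*a)
t(3)*(16408 - 1*23985) = (-3 + 3² + 7*3)*(16408 - 1*23985) = (-3 + 9 + 21)*(16408 - 23985) = 27*(-7577) = -204579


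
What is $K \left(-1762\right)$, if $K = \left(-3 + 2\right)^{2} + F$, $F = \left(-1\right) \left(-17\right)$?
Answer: $-31716$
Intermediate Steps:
$F = 17$
$K = 18$ ($K = \left(-3 + 2\right)^{2} + 17 = \left(-1\right)^{2} + 17 = 1 + 17 = 18$)
$K \left(-1762\right) = 18 \left(-1762\right) = -31716$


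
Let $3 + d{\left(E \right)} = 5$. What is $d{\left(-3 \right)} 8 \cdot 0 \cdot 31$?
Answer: $0$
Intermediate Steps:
$d{\left(E \right)} = 2$ ($d{\left(E \right)} = -3 + 5 = 2$)
$d{\left(-3 \right)} 8 \cdot 0 \cdot 31 = 2 \cdot 8 \cdot 0 \cdot 31 = 2 \cdot 0 \cdot 31 = 0 \cdot 31 = 0$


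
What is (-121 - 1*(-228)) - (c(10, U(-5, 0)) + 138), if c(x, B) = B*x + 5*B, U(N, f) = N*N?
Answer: -406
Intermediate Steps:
U(N, f) = N²
c(x, B) = 5*B + B*x
(-121 - 1*(-228)) - (c(10, U(-5, 0)) + 138) = (-121 - 1*(-228)) - ((-5)²*(5 + 10) + 138) = (-121 + 228) - (25*15 + 138) = 107 - (375 + 138) = 107 - 1*513 = 107 - 513 = -406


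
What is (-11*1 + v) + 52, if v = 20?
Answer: 61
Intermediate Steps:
(-11*1 + v) + 52 = (-11*1 + 20) + 52 = (-11 + 20) + 52 = 9 + 52 = 61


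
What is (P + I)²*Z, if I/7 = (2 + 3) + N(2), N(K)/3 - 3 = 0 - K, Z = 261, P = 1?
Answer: 847989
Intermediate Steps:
N(K) = 9 - 3*K (N(K) = 9 + 3*(0 - K) = 9 + 3*(-K) = 9 - 3*K)
I = 56 (I = 7*((2 + 3) + (9 - 3*2)) = 7*(5 + (9 - 6)) = 7*(5 + 3) = 7*8 = 56)
(P + I)²*Z = (1 + 56)²*261 = 57²*261 = 3249*261 = 847989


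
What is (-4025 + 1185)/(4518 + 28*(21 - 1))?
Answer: -1420/2539 ≈ -0.55928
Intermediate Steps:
(-4025 + 1185)/(4518 + 28*(21 - 1)) = -2840/(4518 + 28*20) = -2840/(4518 + 560) = -2840/5078 = -2840*1/5078 = -1420/2539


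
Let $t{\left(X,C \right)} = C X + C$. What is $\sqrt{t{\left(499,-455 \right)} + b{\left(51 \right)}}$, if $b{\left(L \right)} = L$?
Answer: $i \sqrt{227449} \approx 476.92 i$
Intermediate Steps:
$t{\left(X,C \right)} = C + C X$
$\sqrt{t{\left(499,-455 \right)} + b{\left(51 \right)}} = \sqrt{- 455 \left(1 + 499\right) + 51} = \sqrt{\left(-455\right) 500 + 51} = \sqrt{-227500 + 51} = \sqrt{-227449} = i \sqrt{227449}$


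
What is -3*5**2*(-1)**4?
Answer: -75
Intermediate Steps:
-3*5**2*(-1)**4 = -3*25*1 = -75*1 = -75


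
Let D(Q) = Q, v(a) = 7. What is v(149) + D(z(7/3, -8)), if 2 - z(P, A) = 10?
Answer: -1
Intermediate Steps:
z(P, A) = -8 (z(P, A) = 2 - 1*10 = 2 - 10 = -8)
v(149) + D(z(7/3, -8)) = 7 - 8 = -1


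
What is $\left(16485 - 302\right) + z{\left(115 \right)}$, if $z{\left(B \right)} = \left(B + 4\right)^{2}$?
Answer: $30344$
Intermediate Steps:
$z{\left(B \right)} = \left(4 + B\right)^{2}$
$\left(16485 - 302\right) + z{\left(115 \right)} = \left(16485 - 302\right) + \left(4 + 115\right)^{2} = 16183 + 119^{2} = 16183 + 14161 = 30344$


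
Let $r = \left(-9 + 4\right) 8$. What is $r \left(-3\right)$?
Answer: $120$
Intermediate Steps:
$r = -40$ ($r = \left(-5\right) 8 = -40$)
$r \left(-3\right) = \left(-40\right) \left(-3\right) = 120$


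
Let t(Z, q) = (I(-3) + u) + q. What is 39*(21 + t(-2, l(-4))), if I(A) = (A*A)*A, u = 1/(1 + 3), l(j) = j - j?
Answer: -897/4 ≈ -224.25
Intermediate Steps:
l(j) = 0
u = ¼ (u = 1/4 = ¼ ≈ 0.25000)
I(A) = A³ (I(A) = A²*A = A³)
t(Z, q) = -107/4 + q (t(Z, q) = ((-3)³ + ¼) + q = (-27 + ¼) + q = -107/4 + q)
39*(21 + t(-2, l(-4))) = 39*(21 + (-107/4 + 0)) = 39*(21 - 107/4) = 39*(-23/4) = -897/4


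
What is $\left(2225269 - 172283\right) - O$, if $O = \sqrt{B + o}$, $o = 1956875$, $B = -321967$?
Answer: $2052986 - 2 \sqrt{408727} \approx 2.0517 \cdot 10^{6}$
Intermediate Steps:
$O = 2 \sqrt{408727}$ ($O = \sqrt{-321967 + 1956875} = \sqrt{1634908} = 2 \sqrt{408727} \approx 1278.6$)
$\left(2225269 - 172283\right) - O = \left(2225269 - 172283\right) - 2 \sqrt{408727} = 2052986 - 2 \sqrt{408727}$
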